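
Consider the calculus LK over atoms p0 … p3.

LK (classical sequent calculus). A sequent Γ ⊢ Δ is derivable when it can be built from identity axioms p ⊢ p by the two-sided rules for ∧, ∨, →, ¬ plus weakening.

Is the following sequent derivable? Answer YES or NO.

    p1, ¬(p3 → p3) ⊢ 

Derivation (root first):
[¬L] p1, ¬(p3 → p3) ⊢ 
  [WL] p1 ⊢ (p3 → p3)
    [→R]  ⊢ (p3 → p3)
      [Ax] p3 ⊢ p3

Result: YES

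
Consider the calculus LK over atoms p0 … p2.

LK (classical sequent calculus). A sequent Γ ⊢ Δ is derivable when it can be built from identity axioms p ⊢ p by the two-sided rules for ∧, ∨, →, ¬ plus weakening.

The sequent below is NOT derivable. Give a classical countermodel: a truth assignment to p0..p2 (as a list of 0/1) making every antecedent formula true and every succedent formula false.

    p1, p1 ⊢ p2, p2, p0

Enumerate valuations to refute Γ ⊢ Δ:
  v=000: Γ:[p1=F, p1=F] Δ:[p2=F, p2=F, p0=F] refutes=False
  v=001: Γ:[p1=F, p1=F] Δ:[p2=T, p2=T, p0=F] refutes=False
  v=010: Γ:[p1=T, p1=T] Δ:[p2=F, p2=F, p0=F] refutes=True  ← countermodel

Result: [0, 1, 0]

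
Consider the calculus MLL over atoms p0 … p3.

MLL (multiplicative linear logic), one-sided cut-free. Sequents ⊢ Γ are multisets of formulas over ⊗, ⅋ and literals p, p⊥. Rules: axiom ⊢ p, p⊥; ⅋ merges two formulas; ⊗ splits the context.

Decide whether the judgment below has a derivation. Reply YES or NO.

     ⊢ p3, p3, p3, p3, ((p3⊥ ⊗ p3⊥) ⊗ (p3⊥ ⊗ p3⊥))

Derivation trace:
[⊗]  ⊢ p3, p3, p3, p3, ((p3⊥ ⊗ p3⊥) ⊗ (p3⊥ ⊗ p3⊥))
  [⊗]  ⊢ p3, p3, (p3⊥ ⊗ p3⊥)
    [Ax]  ⊢ p3, p3⊥
    [Ax]  ⊢ p3, p3⊥
  [⊗]  ⊢ p3, p3, (p3⊥ ⊗ p3⊥)
    [Ax]  ⊢ p3, p3⊥
    [Ax]  ⊢ p3, p3⊥

Result: YES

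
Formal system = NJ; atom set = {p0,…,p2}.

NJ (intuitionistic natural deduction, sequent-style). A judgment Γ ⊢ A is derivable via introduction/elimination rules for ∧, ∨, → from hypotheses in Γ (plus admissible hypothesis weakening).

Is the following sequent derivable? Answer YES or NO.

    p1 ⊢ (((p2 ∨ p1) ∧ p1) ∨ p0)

Derivation (root first):
[∨I₁] p1 ⊢ (((p2 ∨ p1) ∧ p1) ∨ p0)
  [∧I] p1 ⊢ ((p2 ∨ p1) ∧ p1)
    [∨I₂] p1 ⊢ (p2 ∨ p1)
      [Ax] p1 ⊢ p1
    [Ax] p1 ⊢ p1

Result: YES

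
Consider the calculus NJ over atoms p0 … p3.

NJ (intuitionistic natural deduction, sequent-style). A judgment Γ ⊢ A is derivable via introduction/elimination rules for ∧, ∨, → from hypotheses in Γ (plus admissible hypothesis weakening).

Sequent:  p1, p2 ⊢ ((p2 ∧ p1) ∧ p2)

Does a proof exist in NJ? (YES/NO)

Derivation (root first):
[∧I] p1, p2 ⊢ ((p2 ∧ p1) ∧ p2)
  [∧I] p1, p2 ⊢ (p2 ∧ p1)
    [Ax] p2 ⊢ p2
    [Ax] p1 ⊢ p1
  [Ax] p2 ⊢ p2

Result: YES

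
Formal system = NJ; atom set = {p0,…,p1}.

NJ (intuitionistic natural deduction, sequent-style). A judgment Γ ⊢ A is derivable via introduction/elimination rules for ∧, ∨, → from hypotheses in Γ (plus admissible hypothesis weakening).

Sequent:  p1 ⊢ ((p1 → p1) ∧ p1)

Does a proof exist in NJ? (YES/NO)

Proof tree:
[∧I] p1 ⊢ ((p1 → p1) ∧ p1)
  [→I]  ⊢ (p1 → p1)
    [Ax] p1 ⊢ p1
  [Ax] p1 ⊢ p1

Result: YES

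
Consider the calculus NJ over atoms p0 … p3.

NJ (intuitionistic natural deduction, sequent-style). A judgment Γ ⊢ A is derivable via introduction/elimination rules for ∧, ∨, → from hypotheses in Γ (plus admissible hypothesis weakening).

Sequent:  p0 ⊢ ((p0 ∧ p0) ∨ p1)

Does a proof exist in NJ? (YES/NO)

Derivation trace:
[∨I₁] p0 ⊢ ((p0 ∧ p0) ∨ p1)
  [∧I] p0 ⊢ (p0 ∧ p0)
    [Ax] p0 ⊢ p0
    [Ax] p0 ⊢ p0

Result: YES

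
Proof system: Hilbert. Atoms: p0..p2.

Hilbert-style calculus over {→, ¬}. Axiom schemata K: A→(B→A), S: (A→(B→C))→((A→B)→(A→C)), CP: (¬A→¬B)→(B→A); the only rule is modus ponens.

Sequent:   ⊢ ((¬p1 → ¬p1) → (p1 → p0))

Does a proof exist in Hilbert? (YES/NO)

Search for a countermodel by truth-table:
  v=000: Γ:[] Δ:[((¬p1 → ¬p1) → (p1 → p0))=T] refutes=False
  v=001: Γ:[] Δ:[((¬p1 → ¬p1) → (p1 → p0))=T] refutes=False
  v=010: Γ:[] Δ:[((¬p1 → ¬p1) → (p1 → p0))=F] refutes=True  ← countermodel

Result: NO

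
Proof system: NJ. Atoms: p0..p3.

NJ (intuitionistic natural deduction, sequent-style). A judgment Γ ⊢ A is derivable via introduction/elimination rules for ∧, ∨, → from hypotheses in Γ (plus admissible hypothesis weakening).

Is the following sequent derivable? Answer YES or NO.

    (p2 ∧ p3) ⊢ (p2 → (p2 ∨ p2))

Derivation trace:
[Wk] (p2 ∧ p3) ⊢ (p2 → (p2 ∨ p2))
  [→I]  ⊢ (p2 → (p2 ∨ p2))
    [∨I₁] p2 ⊢ (p2 ∨ p2)
      [Ax] p2 ⊢ p2

Result: YES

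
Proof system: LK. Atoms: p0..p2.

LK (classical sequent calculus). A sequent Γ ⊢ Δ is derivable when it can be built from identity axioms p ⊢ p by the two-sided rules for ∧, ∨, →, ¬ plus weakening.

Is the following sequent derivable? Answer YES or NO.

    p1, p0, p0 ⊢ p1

Derivation trace:
[WL] p1, p0, p0 ⊢ p1
  [WL] p1, p0 ⊢ p1
    [Ax] p1 ⊢ p1

Result: YES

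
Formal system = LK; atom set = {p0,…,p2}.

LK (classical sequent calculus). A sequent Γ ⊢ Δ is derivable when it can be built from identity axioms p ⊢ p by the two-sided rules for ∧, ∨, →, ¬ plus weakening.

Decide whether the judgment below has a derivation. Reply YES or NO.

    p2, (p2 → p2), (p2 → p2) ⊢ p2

Derivation (root first):
[→L] p2, (p2 → p2), (p2 → p2) ⊢ p2
  [→L] p2, (p2 → p2) ⊢ p2
    [Ax] p2 ⊢ p2
    [Ax] p2 ⊢ p2
  [Ax] p2 ⊢ p2

Result: YES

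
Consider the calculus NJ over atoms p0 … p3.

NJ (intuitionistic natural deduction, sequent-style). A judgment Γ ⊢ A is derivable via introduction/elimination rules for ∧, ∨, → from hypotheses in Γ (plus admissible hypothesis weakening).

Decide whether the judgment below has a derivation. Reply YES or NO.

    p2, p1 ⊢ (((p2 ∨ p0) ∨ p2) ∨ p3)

Proof tree:
[∨I₁] p2, p1 ⊢ (((p2 ∨ p0) ∨ p2) ∨ p3)
  [∨I₁] p2, p1 ⊢ ((p2 ∨ p0) ∨ p2)
    [∨I₁] p2, p1 ⊢ (p2 ∨ p0)
      [Wk] p2, p1 ⊢ p2
        [Ax] p2 ⊢ p2

Result: YES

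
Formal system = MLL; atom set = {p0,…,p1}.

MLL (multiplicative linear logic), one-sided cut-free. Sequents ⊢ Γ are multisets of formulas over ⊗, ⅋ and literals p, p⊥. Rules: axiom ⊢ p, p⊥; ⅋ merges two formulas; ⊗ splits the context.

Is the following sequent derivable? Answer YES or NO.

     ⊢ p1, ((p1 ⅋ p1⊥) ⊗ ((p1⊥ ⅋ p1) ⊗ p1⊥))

Derivation (root first):
[⊗]  ⊢ p1, ((p1 ⅋ p1⊥) ⊗ ((p1⊥ ⅋ p1) ⊗ p1⊥))
  [⅋]  ⊢ (p1 ⅋ p1⊥)
    [Ax]  ⊢ p1, p1⊥
  [⊗]  ⊢ p1, ((p1⊥ ⅋ p1) ⊗ p1⊥)
    [⅋]  ⊢ (p1⊥ ⅋ p1)
      [Ax]  ⊢ p1, p1⊥
    [Ax]  ⊢ p1, p1⊥

Result: YES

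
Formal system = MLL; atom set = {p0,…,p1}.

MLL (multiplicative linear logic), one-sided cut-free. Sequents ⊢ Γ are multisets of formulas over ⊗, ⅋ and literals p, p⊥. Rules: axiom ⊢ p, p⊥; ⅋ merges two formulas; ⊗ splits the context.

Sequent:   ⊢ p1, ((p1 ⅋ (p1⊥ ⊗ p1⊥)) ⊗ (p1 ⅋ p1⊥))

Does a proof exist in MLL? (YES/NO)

Proof tree:
[⊗]  ⊢ p1, ((p1 ⅋ (p1⊥ ⊗ p1⊥)) ⊗ (p1 ⅋ p1⊥))
  [⅋]  ⊢ p1, (p1 ⅋ (p1⊥ ⊗ p1⊥))
    [⊗]  ⊢ p1, p1, (p1⊥ ⊗ p1⊥)
      [Ax]  ⊢ p1, p1⊥
      [Ax]  ⊢ p1, p1⊥
  [⅋]  ⊢ (p1 ⅋ p1⊥)
    [Ax]  ⊢ p1, p1⊥

Result: YES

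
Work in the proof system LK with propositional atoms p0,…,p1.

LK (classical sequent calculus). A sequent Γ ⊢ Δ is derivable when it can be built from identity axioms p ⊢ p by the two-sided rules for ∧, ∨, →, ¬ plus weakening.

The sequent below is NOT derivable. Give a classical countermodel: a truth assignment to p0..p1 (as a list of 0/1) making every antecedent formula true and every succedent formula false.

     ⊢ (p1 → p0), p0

Truth-table refutation:
  v=00: Γ:[] Δ:[(p1 → p0)=T, p0=F] refutes=False
  v=01: Γ:[] Δ:[(p1 → p0)=F, p0=F] refutes=True  ← countermodel

Result: [0, 1]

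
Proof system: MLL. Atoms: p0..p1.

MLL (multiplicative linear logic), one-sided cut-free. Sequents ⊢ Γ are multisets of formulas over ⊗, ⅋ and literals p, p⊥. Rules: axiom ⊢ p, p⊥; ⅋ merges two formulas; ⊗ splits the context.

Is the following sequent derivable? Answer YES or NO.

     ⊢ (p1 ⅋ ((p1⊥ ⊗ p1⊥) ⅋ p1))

Proof tree:
[⅋]  ⊢ (p1 ⅋ ((p1⊥ ⊗ p1⊥) ⅋ p1))
  [⅋]  ⊢ p1, ((p1⊥ ⊗ p1⊥) ⅋ p1)
    [⊗]  ⊢ p1, p1, (p1⊥ ⊗ p1⊥)
      [Ax]  ⊢ p1, p1⊥
      [Ax]  ⊢ p1, p1⊥

Result: YES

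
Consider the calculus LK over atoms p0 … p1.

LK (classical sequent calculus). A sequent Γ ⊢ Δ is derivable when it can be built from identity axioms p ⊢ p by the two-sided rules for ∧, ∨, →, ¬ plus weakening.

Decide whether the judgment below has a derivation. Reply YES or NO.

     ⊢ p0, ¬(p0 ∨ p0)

Proof tree:
[¬R]  ⊢ p0, ¬(p0 ∨ p0)
  [∨L] (p0 ∨ p0) ⊢ p0
    [Ax] p0 ⊢ p0
    [Ax] p0 ⊢ p0

Result: YES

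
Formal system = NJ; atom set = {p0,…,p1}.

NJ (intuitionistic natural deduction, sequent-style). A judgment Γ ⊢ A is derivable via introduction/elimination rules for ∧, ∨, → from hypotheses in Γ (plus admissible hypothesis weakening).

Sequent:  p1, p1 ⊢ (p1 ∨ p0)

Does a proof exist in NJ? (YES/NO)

Derivation trace:
[∨I₁] p1, p1 ⊢ (p1 ∨ p0)
  [Wk] p1, p1 ⊢ p1
    [Ax] p1 ⊢ p1

Result: YES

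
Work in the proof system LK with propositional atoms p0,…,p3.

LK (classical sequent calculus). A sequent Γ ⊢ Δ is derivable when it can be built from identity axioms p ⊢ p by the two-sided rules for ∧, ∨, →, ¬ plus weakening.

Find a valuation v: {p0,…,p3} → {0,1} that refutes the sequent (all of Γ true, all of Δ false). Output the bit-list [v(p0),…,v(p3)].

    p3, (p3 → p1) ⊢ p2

Truth-table refutation:
  v=0000: Γ:[p3=F, (p3 → p1)=T] Δ:[p2=F] refutes=False
  v=0001: Γ:[p3=T, (p3 → p1)=F] Δ:[p2=F] refutes=False
  v=0010: Γ:[p3=F, (p3 → p1)=T] Δ:[p2=T] refutes=False
  v=0011: Γ:[p3=T, (p3 → p1)=F] Δ:[p2=T] refutes=False
  v=0100: Γ:[p3=F, (p3 → p1)=T] Δ:[p2=F] refutes=False
  v=0101: Γ:[p3=T, (p3 → p1)=T] Δ:[p2=F] refutes=True  ← countermodel

Result: [0, 1, 0, 1]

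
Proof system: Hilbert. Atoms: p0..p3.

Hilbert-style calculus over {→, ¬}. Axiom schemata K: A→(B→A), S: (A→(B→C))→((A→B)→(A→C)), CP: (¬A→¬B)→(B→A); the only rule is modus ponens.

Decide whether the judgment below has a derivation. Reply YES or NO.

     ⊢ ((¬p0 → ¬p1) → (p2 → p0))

Search for a countermodel by truth-table:
  v=0000: Γ:[] Δ:[((¬p0 → ¬p1) → (p2 → p0))=T] refutes=False
  v=0001: Γ:[] Δ:[((¬p0 → ¬p1) → (p2 → p0))=T] refutes=False
  v=0010: Γ:[] Δ:[((¬p0 → ¬p1) → (p2 → p0))=F] refutes=True  ← countermodel

Result: NO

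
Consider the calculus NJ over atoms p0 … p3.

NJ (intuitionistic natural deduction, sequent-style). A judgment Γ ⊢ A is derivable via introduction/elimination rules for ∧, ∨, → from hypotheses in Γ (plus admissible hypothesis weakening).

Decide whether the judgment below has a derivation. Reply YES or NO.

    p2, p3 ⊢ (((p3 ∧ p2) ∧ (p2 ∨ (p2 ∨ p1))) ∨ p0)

Derivation trace:
[∨I₁] p2, p3 ⊢ (((p3 ∧ p2) ∧ (p2 ∨ (p2 ∨ p1))) ∨ p0)
  [∧I] p2, p3 ⊢ ((p3 ∧ p2) ∧ (p2 ∨ (p2 ∨ p1)))
    [∧I] p2, p3 ⊢ (p3 ∧ p2)
      [Ax] p3 ⊢ p3
      [Ax] p2 ⊢ p2
    [∨I₂] p2 ⊢ (p2 ∨ (p2 ∨ p1))
      [∨I₁] p2 ⊢ (p2 ∨ p1)
        [Ax] p2 ⊢ p2

Result: YES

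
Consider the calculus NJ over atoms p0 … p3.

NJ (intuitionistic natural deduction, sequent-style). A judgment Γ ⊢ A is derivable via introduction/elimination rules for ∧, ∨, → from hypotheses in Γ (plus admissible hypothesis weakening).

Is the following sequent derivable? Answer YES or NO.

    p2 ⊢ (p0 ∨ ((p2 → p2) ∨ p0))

Proof tree:
[∨I₂] p2 ⊢ (p0 ∨ ((p2 → p2) ∨ p0))
  [∨I₁] p2 ⊢ ((p2 → p2) ∨ p0)
    [→I] p2 ⊢ (p2 → p2)
      [Wk] p2, p2 ⊢ p2
        [Ax] p2 ⊢ p2

Result: YES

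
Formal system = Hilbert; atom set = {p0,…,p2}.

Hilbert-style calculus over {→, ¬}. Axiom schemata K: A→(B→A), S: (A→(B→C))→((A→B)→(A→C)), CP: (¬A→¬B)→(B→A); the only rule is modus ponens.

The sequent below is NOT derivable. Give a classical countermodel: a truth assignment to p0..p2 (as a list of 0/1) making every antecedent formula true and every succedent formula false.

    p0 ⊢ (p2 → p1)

Search for a countermodel by truth-table:
  v=000: Γ:[p0=F] Δ:[(p2 → p1)=T] refutes=False
  v=001: Γ:[p0=F] Δ:[(p2 → p1)=F] refutes=False
  v=010: Γ:[p0=F] Δ:[(p2 → p1)=T] refutes=False
  v=011: Γ:[p0=F] Δ:[(p2 → p1)=T] refutes=False
  v=100: Γ:[p0=T] Δ:[(p2 → p1)=T] refutes=False
  v=101: Γ:[p0=T] Δ:[(p2 → p1)=F] refutes=True  ← countermodel

Result: [1, 0, 1]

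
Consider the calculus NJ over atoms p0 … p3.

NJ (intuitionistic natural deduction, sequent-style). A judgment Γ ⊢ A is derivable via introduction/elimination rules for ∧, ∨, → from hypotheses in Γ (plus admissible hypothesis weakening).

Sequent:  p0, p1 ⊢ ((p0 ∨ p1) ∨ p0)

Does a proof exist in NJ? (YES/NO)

Derivation (root first):
[∨I₁] p0, p1 ⊢ ((p0 ∨ p1) ∨ p0)
  [Wk] p0, p1 ⊢ (p0 ∨ p1)
    [∨I₁] p0 ⊢ (p0 ∨ p1)
      [Ax] p0 ⊢ p0

Result: YES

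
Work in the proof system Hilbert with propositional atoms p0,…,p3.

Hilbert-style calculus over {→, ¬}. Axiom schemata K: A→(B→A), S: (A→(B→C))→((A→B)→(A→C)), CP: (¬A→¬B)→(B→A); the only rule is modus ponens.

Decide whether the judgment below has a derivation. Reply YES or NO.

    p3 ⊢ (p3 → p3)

Derivation (root first):
[MP] p3 ⊢ (p3 → p3)
  [K]  ⊢ (p3 → (p3 → p3))
  [MP] p3 ⊢ p3
    [MP] p3 ⊢ (p3 → p3)
      [K]  ⊢ (p3 → (p3 → p3))
      [Hyp] p3 ⊢ p3
    [Hyp] p3 ⊢ p3

Result: YES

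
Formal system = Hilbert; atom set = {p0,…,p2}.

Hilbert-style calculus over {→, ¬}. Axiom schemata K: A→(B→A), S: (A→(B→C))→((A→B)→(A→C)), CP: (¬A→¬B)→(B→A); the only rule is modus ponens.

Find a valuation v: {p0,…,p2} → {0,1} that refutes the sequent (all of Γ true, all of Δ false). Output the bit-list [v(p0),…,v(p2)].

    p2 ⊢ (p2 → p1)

Search for a countermodel by truth-table:
  v=000: Γ:[p2=F] Δ:[(p2 → p1)=T] refutes=False
  v=001: Γ:[p2=T] Δ:[(p2 → p1)=F] refutes=True  ← countermodel

Result: [0, 0, 1]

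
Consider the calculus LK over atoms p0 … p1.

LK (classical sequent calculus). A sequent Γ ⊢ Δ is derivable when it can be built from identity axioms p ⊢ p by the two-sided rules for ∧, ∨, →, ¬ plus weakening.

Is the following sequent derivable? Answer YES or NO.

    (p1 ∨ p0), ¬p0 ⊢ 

Enumerate valuations to refute Γ ⊢ Δ:
  v=00: Γ:[(p1 ∨ p0)=F, ¬p0=T] Δ:[] refutes=False
  v=01: Γ:[(p1 ∨ p0)=T, ¬p0=T] Δ:[] refutes=True  ← countermodel

Result: NO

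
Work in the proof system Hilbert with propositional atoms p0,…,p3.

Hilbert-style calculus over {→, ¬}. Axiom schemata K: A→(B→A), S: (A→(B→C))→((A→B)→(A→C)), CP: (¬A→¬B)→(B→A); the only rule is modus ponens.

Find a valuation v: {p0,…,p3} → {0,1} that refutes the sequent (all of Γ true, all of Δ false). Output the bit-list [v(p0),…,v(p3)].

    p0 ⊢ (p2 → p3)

Search for a countermodel by truth-table:
  v=0000: Γ:[p0=F] Δ:[(p2 → p3)=T] refutes=False
  v=0001: Γ:[p0=F] Δ:[(p2 → p3)=T] refutes=False
  v=0010: Γ:[p0=F] Δ:[(p2 → p3)=F] refutes=False
  v=0011: Γ:[p0=F] Δ:[(p2 → p3)=T] refutes=False
  v=0100: Γ:[p0=F] Δ:[(p2 → p3)=T] refutes=False
  v=0101: Γ:[p0=F] Δ:[(p2 → p3)=T] refutes=False
  v=0110: Γ:[p0=F] Δ:[(p2 → p3)=F] refutes=False
  v=0111: Γ:[p0=F] Δ:[(p2 → p3)=T] refutes=False
  v=1000: Γ:[p0=T] Δ:[(p2 → p3)=T] refutes=False
  v=1001: Γ:[p0=T] Δ:[(p2 → p3)=T] refutes=False
  v=1010: Γ:[p0=T] Δ:[(p2 → p3)=F] refutes=True  ← countermodel

Result: [1, 0, 1, 0]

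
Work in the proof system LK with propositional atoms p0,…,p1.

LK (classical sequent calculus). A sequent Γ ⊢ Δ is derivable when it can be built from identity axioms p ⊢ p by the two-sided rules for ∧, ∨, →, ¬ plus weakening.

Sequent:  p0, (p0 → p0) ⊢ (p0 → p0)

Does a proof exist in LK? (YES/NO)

Proof tree:
[→L] p0, (p0 → p0) ⊢ (p0 → p0)
  [Ax] p0 ⊢ p0
  [→R] p0 ⊢ (p0 → p0)
    [WL] p0, p0 ⊢ p0
      [Ax] p0 ⊢ p0

Result: YES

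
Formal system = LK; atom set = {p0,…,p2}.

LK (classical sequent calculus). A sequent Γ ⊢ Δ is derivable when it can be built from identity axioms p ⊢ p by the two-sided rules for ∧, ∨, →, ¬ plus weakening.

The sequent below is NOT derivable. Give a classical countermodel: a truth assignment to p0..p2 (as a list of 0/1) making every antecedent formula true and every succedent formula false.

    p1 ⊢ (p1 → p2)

Search for a countermodel by truth-table:
  v=000: Γ:[p1=F] Δ:[(p1 → p2)=T] refutes=False
  v=001: Γ:[p1=F] Δ:[(p1 → p2)=T] refutes=False
  v=010: Γ:[p1=T] Δ:[(p1 → p2)=F] refutes=True  ← countermodel

Result: [0, 1, 0]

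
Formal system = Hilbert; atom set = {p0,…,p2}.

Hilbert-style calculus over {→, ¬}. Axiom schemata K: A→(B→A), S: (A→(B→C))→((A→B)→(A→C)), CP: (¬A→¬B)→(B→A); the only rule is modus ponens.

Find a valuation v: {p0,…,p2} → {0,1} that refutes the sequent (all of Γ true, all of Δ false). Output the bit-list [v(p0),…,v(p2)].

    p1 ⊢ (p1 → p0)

Truth-table refutation:
  v=000: Γ:[p1=F] Δ:[(p1 → p0)=T] refutes=False
  v=001: Γ:[p1=F] Δ:[(p1 → p0)=T] refutes=False
  v=010: Γ:[p1=T] Δ:[(p1 → p0)=F] refutes=True  ← countermodel

Result: [0, 1, 0]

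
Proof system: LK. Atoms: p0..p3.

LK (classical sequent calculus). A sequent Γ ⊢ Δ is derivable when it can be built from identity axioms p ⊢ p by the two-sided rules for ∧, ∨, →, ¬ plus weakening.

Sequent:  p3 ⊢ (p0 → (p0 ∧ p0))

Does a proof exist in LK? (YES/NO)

Derivation (root first):
[WL] p3 ⊢ (p0 → (p0 ∧ p0))
  [→R]  ⊢ (p0 → (p0 ∧ p0))
    [∧R] p0 ⊢ (p0 ∧ p0)
      [Ax] p0 ⊢ p0
      [Ax] p0 ⊢ p0

Result: YES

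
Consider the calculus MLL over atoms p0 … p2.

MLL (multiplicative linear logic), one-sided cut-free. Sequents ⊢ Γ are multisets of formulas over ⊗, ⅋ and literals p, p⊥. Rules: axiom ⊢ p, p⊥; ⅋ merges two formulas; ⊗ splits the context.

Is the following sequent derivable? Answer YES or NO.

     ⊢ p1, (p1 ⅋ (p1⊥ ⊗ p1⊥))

Proof tree:
[⅋]  ⊢ p1, (p1 ⅋ (p1⊥ ⊗ p1⊥))
  [⊗]  ⊢ p1, p1, (p1⊥ ⊗ p1⊥)
    [Ax]  ⊢ p1, p1⊥
    [Ax]  ⊢ p1, p1⊥

Result: YES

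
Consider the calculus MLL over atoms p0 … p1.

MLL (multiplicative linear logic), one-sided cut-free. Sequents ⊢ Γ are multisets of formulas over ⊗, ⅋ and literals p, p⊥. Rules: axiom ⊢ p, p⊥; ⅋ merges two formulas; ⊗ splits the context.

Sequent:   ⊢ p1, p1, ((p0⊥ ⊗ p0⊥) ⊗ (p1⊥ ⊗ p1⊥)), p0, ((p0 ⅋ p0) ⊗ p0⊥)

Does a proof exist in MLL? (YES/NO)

Derivation (root first):
[⊗]  ⊢ p1, p1, ((p0⊥ ⊗ p0⊥) ⊗ (p1⊥ ⊗ p1⊥)), p0, ((p0 ⅋ p0) ⊗ p0⊥)
  [⅋]  ⊢ p1, p1, ((p0⊥ ⊗ p0⊥) ⊗ (p1⊥ ⊗ p1⊥)), (p0 ⅋ p0)
    [⊗]  ⊢ p0, p0, p1, p1, ((p0⊥ ⊗ p0⊥) ⊗ (p1⊥ ⊗ p1⊥))
      [⊗]  ⊢ p0, p0, (p0⊥ ⊗ p0⊥)
        [Ax]  ⊢ p0, p0⊥
        [Ax]  ⊢ p0, p0⊥
      [⊗]  ⊢ p1, p1, (p1⊥ ⊗ p1⊥)
        [Ax]  ⊢ p1, p1⊥
        [Ax]  ⊢ p1, p1⊥
  [Ax]  ⊢ p0, p0⊥

Result: YES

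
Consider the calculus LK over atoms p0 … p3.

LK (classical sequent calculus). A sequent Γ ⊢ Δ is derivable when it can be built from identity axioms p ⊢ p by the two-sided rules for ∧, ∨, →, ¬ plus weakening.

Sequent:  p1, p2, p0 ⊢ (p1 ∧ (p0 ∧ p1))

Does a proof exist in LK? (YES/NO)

Derivation trace:
[∧R] p1, p2, p0 ⊢ (p1 ∧ (p0 ∧ p1))
  [Ax] p1 ⊢ p1
  [∧R] p1, p2, p0 ⊢ (p0 ∧ p1)
    [Ax] p0 ⊢ p0
    [WL] p1, p2 ⊢ p1
      [Ax] p1 ⊢ p1

Result: YES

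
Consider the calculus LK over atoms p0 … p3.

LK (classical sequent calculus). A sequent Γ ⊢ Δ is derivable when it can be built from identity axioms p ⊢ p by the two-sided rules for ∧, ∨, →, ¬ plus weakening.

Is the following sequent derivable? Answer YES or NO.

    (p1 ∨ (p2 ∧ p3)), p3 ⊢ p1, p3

Derivation trace:
[WL] (p1 ∨ (p2 ∧ p3)), p3 ⊢ p1, p3
  [∨L] (p1 ∨ (p2 ∧ p3)) ⊢ p1, p3
    [Ax] p1 ⊢ p1
    [∧L] (p2 ∧ p3) ⊢ p3
      [WL] p3, p2 ⊢ p3
        [Ax] p3 ⊢ p3

Result: YES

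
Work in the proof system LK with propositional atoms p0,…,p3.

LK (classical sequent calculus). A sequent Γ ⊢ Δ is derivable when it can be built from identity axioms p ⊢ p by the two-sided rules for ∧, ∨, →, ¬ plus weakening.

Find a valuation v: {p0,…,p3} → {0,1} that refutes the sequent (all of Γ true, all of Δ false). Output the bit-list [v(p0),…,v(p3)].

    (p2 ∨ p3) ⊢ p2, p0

Enumerate valuations to refute Γ ⊢ Δ:
  v=0000: Γ:[(p2 ∨ p3)=F] Δ:[p2=F, p0=F] refutes=False
  v=0001: Γ:[(p2 ∨ p3)=T] Δ:[p2=F, p0=F] refutes=True  ← countermodel

Result: [0, 0, 0, 1]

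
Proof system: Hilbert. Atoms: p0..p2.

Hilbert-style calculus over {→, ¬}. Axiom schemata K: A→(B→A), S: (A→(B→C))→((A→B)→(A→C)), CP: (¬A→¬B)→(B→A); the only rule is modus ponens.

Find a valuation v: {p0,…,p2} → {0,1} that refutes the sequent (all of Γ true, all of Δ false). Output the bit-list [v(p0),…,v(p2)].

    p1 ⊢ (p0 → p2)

Enumerate valuations to refute Γ ⊢ Δ:
  v=000: Γ:[p1=F] Δ:[(p0 → p2)=T] refutes=False
  v=001: Γ:[p1=F] Δ:[(p0 → p2)=T] refutes=False
  v=010: Γ:[p1=T] Δ:[(p0 → p2)=T] refutes=False
  v=011: Γ:[p1=T] Δ:[(p0 → p2)=T] refutes=False
  v=100: Γ:[p1=F] Δ:[(p0 → p2)=F] refutes=False
  v=101: Γ:[p1=F] Δ:[(p0 → p2)=T] refutes=False
  v=110: Γ:[p1=T] Δ:[(p0 → p2)=F] refutes=True  ← countermodel

Result: [1, 1, 0]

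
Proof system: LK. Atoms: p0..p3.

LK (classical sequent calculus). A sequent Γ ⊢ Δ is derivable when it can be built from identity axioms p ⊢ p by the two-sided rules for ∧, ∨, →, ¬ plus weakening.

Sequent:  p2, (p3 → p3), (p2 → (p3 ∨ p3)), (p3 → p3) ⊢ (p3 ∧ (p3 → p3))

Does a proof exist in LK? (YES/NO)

Proof tree:
[→L] p2, (p3 → p3), (p2 → (p3 ∨ p3)), (p3 → p3) ⊢ (p3 ∧ (p3 → p3))
  [→L] p2, (p2 → (p3 ∨ p3)) ⊢ p3
    [Ax] p2 ⊢ p2
    [∨L] (p3 ∨ p3) ⊢ p3
      [Ax] p3 ⊢ p3
      [Ax] p3 ⊢ p3
  [∧R] (p3 → p3), p3 ⊢ (p3 ∧ (p3 → p3))
    [Ax] p3 ⊢ p3
    [→R] (p3 → p3) ⊢ (p3 → p3)
      [→L] p3, (p3 → p3) ⊢ p3
        [Ax] p3 ⊢ p3
        [Ax] p3 ⊢ p3

Result: YES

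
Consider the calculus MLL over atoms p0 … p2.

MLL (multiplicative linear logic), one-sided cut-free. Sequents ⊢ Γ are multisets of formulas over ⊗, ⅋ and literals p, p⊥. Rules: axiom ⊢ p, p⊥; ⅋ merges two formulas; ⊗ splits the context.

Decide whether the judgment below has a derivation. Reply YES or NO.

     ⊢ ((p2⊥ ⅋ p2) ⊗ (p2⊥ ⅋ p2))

Proof tree:
[⊗]  ⊢ ((p2⊥ ⅋ p2) ⊗ (p2⊥ ⅋ p2))
  [⅋]  ⊢ (p2⊥ ⅋ p2)
    [Ax]  ⊢ p2, p2⊥
  [⅋]  ⊢ (p2⊥ ⅋ p2)
    [Ax]  ⊢ p2, p2⊥

Result: YES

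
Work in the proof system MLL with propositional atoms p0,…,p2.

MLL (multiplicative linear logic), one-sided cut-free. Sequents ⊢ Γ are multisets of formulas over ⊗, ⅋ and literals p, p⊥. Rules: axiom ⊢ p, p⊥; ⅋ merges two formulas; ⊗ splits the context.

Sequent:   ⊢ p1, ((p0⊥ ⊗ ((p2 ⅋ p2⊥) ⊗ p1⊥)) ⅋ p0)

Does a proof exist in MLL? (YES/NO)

Proof tree:
[⅋]  ⊢ p1, ((p0⊥ ⊗ ((p2 ⅋ p2⊥) ⊗ p1⊥)) ⅋ p0)
  [⊗]  ⊢ p0, p1, (p0⊥ ⊗ ((p2 ⅋ p2⊥) ⊗ p1⊥))
    [Ax]  ⊢ p0, p0⊥
    [⊗]  ⊢ p1, ((p2 ⅋ p2⊥) ⊗ p1⊥)
      [⅋]  ⊢ (p2 ⅋ p2⊥)
        [Ax]  ⊢ p2, p2⊥
      [Ax]  ⊢ p1, p1⊥

Result: YES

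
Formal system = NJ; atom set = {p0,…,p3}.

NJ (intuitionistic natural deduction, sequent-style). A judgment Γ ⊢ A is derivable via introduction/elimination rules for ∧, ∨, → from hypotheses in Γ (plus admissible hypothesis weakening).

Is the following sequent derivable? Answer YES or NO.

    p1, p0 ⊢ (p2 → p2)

Proof tree:
[Wk] p1, p0 ⊢ (p2 → p2)
  [→I] p1 ⊢ (p2 → p2)
    [Wk] p2, p1 ⊢ p2
      [Ax] p2 ⊢ p2

Result: YES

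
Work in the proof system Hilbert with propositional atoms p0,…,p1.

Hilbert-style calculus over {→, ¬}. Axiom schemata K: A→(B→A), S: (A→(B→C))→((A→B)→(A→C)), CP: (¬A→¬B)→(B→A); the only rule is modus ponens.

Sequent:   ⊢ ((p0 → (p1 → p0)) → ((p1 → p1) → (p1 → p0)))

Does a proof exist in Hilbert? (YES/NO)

Search for a countermodel by truth-table:
  v=00: Γ:[] Δ:[((p0 → (p1 → p0)) → ((p1 → p1) → (p1 → p0)))=T] refutes=False
  v=01: Γ:[] Δ:[((p0 → (p1 → p0)) → ((p1 → p1) → (p1 → p0)))=F] refutes=True  ← countermodel

Result: NO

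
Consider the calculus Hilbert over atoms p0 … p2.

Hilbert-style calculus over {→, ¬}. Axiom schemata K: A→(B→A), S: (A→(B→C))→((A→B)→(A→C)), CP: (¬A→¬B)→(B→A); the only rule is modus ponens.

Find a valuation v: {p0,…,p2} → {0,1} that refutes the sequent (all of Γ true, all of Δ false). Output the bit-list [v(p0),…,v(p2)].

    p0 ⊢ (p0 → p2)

Truth-table refutation:
  v=000: Γ:[p0=F] Δ:[(p0 → p2)=T] refutes=False
  v=001: Γ:[p0=F] Δ:[(p0 → p2)=T] refutes=False
  v=010: Γ:[p0=F] Δ:[(p0 → p2)=T] refutes=False
  v=011: Γ:[p0=F] Δ:[(p0 → p2)=T] refutes=False
  v=100: Γ:[p0=T] Δ:[(p0 → p2)=F] refutes=True  ← countermodel

Result: [1, 0, 0]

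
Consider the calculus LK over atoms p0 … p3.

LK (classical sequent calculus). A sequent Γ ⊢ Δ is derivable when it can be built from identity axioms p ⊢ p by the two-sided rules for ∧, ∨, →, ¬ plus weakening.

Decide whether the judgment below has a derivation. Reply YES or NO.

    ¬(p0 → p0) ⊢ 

Derivation (root first):
[¬L] ¬(p0 → p0) ⊢ 
  [→R]  ⊢ (p0 → p0)
    [Ax] p0 ⊢ p0

Result: YES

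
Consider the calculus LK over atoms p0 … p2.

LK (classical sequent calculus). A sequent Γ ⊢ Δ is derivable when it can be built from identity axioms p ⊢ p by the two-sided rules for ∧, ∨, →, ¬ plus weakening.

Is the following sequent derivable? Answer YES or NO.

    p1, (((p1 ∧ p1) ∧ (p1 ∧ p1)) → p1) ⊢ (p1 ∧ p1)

Derivation trace:
[→L] p1, (((p1 ∧ p1) ∧ (p1 ∧ p1)) → p1) ⊢ (p1 ∧ p1)
  [∧R] p1 ⊢ ((p1 ∧ p1) ∧ (p1 ∧ p1))
    [∧R] p1 ⊢ (p1 ∧ p1)
      [Ax] p1 ⊢ p1
      [Ax] p1 ⊢ p1
    [∧R] p1 ⊢ (p1 ∧ p1)
      [Ax] p1 ⊢ p1
      [Ax] p1 ⊢ p1
  [∧R] p1 ⊢ (p1 ∧ p1)
    [Ax] p1 ⊢ p1
    [Ax] p1 ⊢ p1

Result: YES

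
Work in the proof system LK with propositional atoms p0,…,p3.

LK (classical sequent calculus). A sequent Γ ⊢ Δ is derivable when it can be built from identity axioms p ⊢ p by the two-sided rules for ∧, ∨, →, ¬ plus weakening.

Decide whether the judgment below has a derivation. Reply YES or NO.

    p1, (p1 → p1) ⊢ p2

Enumerate valuations to refute Γ ⊢ Δ:
  v=0000: Γ:[p1=F, (p1 → p1)=T] Δ:[p2=F] refutes=False
  v=0001: Γ:[p1=F, (p1 → p1)=T] Δ:[p2=F] refutes=False
  v=0010: Γ:[p1=F, (p1 → p1)=T] Δ:[p2=T] refutes=False
  v=0011: Γ:[p1=F, (p1 → p1)=T] Δ:[p2=T] refutes=False
  v=0100: Γ:[p1=T, (p1 → p1)=T] Δ:[p2=F] refutes=True  ← countermodel

Result: NO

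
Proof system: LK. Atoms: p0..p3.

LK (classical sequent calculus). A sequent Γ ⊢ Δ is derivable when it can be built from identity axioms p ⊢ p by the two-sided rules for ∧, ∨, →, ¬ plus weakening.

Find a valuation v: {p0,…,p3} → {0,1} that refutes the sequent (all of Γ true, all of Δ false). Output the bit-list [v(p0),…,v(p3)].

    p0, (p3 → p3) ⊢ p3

Search for a countermodel by truth-table:
  v=0000: Γ:[p0=F, (p3 → p3)=T] Δ:[p3=F] refutes=False
  v=0001: Γ:[p0=F, (p3 → p3)=T] Δ:[p3=T] refutes=False
  v=0010: Γ:[p0=F, (p3 → p3)=T] Δ:[p3=F] refutes=False
  v=0011: Γ:[p0=F, (p3 → p3)=T] Δ:[p3=T] refutes=False
  v=0100: Γ:[p0=F, (p3 → p3)=T] Δ:[p3=F] refutes=False
  v=0101: Γ:[p0=F, (p3 → p3)=T] Δ:[p3=T] refutes=False
  v=0110: Γ:[p0=F, (p3 → p3)=T] Δ:[p3=F] refutes=False
  v=0111: Γ:[p0=F, (p3 → p3)=T] Δ:[p3=T] refutes=False
  v=1000: Γ:[p0=T, (p3 → p3)=T] Δ:[p3=F] refutes=True  ← countermodel

Result: [1, 0, 0, 0]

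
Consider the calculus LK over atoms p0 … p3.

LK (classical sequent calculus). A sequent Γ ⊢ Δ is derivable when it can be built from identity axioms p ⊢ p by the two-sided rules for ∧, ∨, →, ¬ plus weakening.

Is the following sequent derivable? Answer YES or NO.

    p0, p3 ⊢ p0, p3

Derivation trace:
[WL] p0, p3 ⊢ p0, p3
  [WR] p0 ⊢ p0, p3
    [Ax] p0 ⊢ p0

Result: YES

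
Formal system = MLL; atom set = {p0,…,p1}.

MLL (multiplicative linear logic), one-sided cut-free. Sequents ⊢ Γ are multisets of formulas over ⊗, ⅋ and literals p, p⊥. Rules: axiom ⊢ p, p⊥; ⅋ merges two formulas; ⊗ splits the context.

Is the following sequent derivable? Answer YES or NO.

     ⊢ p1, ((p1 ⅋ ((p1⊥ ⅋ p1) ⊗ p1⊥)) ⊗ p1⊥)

Proof tree:
[⊗]  ⊢ p1, ((p1 ⅋ ((p1⊥ ⅋ p1) ⊗ p1⊥)) ⊗ p1⊥)
  [⅋]  ⊢ (p1 ⅋ ((p1⊥ ⅋ p1) ⊗ p1⊥))
    [⊗]  ⊢ p1, ((p1⊥ ⅋ p1) ⊗ p1⊥)
      [⅋]  ⊢ (p1⊥ ⅋ p1)
        [Ax]  ⊢ p1, p1⊥
      [Ax]  ⊢ p1, p1⊥
  [Ax]  ⊢ p1, p1⊥

Result: YES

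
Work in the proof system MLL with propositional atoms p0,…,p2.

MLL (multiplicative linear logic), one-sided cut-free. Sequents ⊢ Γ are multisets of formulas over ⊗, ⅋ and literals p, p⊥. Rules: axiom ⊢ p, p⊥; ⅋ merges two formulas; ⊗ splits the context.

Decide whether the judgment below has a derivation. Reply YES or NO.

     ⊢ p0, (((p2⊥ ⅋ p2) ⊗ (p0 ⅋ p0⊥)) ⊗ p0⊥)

Derivation trace:
[⊗]  ⊢ p0, (((p2⊥ ⅋ p2) ⊗ (p0 ⅋ p0⊥)) ⊗ p0⊥)
  [⊗]  ⊢ ((p2⊥ ⅋ p2) ⊗ (p0 ⅋ p0⊥))
    [⅋]  ⊢ (p2⊥ ⅋ p2)
      [Ax]  ⊢ p2, p2⊥
    [⅋]  ⊢ (p0 ⅋ p0⊥)
      [Ax]  ⊢ p0, p0⊥
  [Ax]  ⊢ p0, p0⊥

Result: YES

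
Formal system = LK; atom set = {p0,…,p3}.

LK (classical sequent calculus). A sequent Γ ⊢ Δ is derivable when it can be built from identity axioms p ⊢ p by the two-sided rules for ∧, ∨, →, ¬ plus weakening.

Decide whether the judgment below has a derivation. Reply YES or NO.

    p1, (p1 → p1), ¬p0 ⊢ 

Search for a countermodel by truth-table:
  v=0000: Γ:[p1=F, (p1 → p1)=T, ¬p0=T] Δ:[] refutes=False
  v=0001: Γ:[p1=F, (p1 → p1)=T, ¬p0=T] Δ:[] refutes=False
  v=0010: Γ:[p1=F, (p1 → p1)=T, ¬p0=T] Δ:[] refutes=False
  v=0011: Γ:[p1=F, (p1 → p1)=T, ¬p0=T] Δ:[] refutes=False
  v=0100: Γ:[p1=T, (p1 → p1)=T, ¬p0=T] Δ:[] refutes=True  ← countermodel

Result: NO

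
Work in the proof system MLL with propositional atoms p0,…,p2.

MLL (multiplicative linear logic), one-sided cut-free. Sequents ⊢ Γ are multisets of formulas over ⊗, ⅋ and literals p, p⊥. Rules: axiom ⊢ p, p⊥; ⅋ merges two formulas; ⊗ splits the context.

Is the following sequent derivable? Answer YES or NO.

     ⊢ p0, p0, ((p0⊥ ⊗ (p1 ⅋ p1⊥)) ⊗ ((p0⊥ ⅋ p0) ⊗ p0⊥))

Derivation (root first):
[⊗]  ⊢ p0, p0, ((p0⊥ ⊗ (p1 ⅋ p1⊥)) ⊗ ((p0⊥ ⅋ p0) ⊗ p0⊥))
  [⊗]  ⊢ p0, (p0⊥ ⊗ (p1 ⅋ p1⊥))
    [Ax]  ⊢ p0, p0⊥
    [⅋]  ⊢ (p1 ⅋ p1⊥)
      [Ax]  ⊢ p1, p1⊥
  [⊗]  ⊢ p0, ((p0⊥ ⅋ p0) ⊗ p0⊥)
    [⅋]  ⊢ (p0⊥ ⅋ p0)
      [Ax]  ⊢ p0, p0⊥
    [Ax]  ⊢ p0, p0⊥

Result: YES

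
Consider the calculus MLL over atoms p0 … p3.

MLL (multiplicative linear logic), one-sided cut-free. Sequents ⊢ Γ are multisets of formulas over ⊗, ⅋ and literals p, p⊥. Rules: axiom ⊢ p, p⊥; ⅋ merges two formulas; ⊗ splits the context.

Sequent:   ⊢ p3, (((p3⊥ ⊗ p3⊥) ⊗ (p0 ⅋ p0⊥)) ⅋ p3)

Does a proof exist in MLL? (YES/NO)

Derivation trace:
[⅋]  ⊢ p3, (((p3⊥ ⊗ p3⊥) ⊗ (p0 ⅋ p0⊥)) ⅋ p3)
  [⊗]  ⊢ p3, p3, ((p3⊥ ⊗ p3⊥) ⊗ (p0 ⅋ p0⊥))
    [⊗]  ⊢ p3, p3, (p3⊥ ⊗ p3⊥)
      [Ax]  ⊢ p3, p3⊥
      [Ax]  ⊢ p3, p3⊥
    [⅋]  ⊢ (p0 ⅋ p0⊥)
      [Ax]  ⊢ p0, p0⊥

Result: YES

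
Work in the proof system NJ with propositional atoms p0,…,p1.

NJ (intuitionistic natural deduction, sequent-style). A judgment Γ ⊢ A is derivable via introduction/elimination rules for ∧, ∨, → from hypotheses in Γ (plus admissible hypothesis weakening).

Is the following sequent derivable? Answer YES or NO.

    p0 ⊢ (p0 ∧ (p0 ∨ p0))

Derivation trace:
[∧I] p0 ⊢ (p0 ∧ (p0 ∨ p0))
  [Ax] p0 ⊢ p0
  [∨I₁] p0 ⊢ (p0 ∨ p0)
    [Ax] p0 ⊢ p0

Result: YES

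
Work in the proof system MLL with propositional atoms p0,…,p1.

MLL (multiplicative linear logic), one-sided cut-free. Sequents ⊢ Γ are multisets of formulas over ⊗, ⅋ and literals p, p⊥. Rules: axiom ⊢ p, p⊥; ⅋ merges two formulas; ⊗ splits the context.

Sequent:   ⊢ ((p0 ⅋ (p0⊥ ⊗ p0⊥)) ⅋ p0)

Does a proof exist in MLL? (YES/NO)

Derivation trace:
[⅋]  ⊢ ((p0 ⅋ (p0⊥ ⊗ p0⊥)) ⅋ p0)
  [⅋]  ⊢ p0, (p0 ⅋ (p0⊥ ⊗ p0⊥))
    [⊗]  ⊢ p0, p0, (p0⊥ ⊗ p0⊥)
      [Ax]  ⊢ p0, p0⊥
      [Ax]  ⊢ p0, p0⊥

Result: YES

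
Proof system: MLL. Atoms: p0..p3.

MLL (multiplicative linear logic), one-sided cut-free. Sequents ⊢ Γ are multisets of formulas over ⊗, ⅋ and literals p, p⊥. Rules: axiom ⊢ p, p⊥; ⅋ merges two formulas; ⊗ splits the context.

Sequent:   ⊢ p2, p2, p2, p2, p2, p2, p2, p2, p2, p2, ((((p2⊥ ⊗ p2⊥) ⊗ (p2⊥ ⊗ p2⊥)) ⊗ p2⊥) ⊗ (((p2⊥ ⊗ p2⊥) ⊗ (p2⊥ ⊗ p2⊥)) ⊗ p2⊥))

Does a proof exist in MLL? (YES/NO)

Derivation trace:
[⊗]  ⊢ p2, p2, p2, p2, p2, p2, p2, p2, p2, p2, ((((p2⊥ ⊗ p2⊥) ⊗ (p2⊥ ⊗ p2⊥)) ⊗ p2⊥) ⊗ (((p2⊥ ⊗ p2⊥) ⊗ (p2⊥ ⊗ p2⊥)) ⊗ p2⊥))
  [⊗]  ⊢ p2, p2, p2, p2, p2, (((p2⊥ ⊗ p2⊥) ⊗ (p2⊥ ⊗ p2⊥)) ⊗ p2⊥)
    [⊗]  ⊢ p2, p2, p2, p2, ((p2⊥ ⊗ p2⊥) ⊗ (p2⊥ ⊗ p2⊥))
      [⊗]  ⊢ p2, p2, (p2⊥ ⊗ p2⊥)
        [Ax]  ⊢ p2, p2⊥
        [Ax]  ⊢ p2, p2⊥
      [⊗]  ⊢ p2, p2, (p2⊥ ⊗ p2⊥)
        [Ax]  ⊢ p2, p2⊥
        [Ax]  ⊢ p2, p2⊥
    [Ax]  ⊢ p2, p2⊥
  [⊗]  ⊢ p2, p2, p2, p2, p2, (((p2⊥ ⊗ p2⊥) ⊗ (p2⊥ ⊗ p2⊥)) ⊗ p2⊥)
    [⊗]  ⊢ p2, p2, p2, p2, ((p2⊥ ⊗ p2⊥) ⊗ (p2⊥ ⊗ p2⊥))
      [⊗]  ⊢ p2, p2, (p2⊥ ⊗ p2⊥)
        [Ax]  ⊢ p2, p2⊥
        [Ax]  ⊢ p2, p2⊥
      [⊗]  ⊢ p2, p2, (p2⊥ ⊗ p2⊥)
        [Ax]  ⊢ p2, p2⊥
        [Ax]  ⊢ p2, p2⊥
    [Ax]  ⊢ p2, p2⊥

Result: YES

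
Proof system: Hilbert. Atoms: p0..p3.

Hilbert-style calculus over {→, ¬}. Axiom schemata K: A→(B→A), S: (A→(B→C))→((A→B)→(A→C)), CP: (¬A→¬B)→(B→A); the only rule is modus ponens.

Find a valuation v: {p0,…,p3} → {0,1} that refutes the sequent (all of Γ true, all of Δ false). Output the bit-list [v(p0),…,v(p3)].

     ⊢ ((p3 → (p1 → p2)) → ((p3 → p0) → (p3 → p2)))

Truth-table refutation:
  v=0000: Γ:[] Δ:[((p3 → (p1 → p2)) → ((p3 → p0) → (p3 → p2)))=T] refutes=False
  v=0001: Γ:[] Δ:[((p3 → (p1 → p2)) → ((p3 → p0) → (p3 → p2)))=T] refutes=False
  v=0010: Γ:[] Δ:[((p3 → (p1 → p2)) → ((p3 → p0) → (p3 → p2)))=T] refutes=False
  v=0011: Γ:[] Δ:[((p3 → (p1 → p2)) → ((p3 → p0) → (p3 → p2)))=T] refutes=False
  v=0100: Γ:[] Δ:[((p3 → (p1 → p2)) → ((p3 → p0) → (p3 → p2)))=T] refutes=False
  v=0101: Γ:[] Δ:[((p3 → (p1 → p2)) → ((p3 → p0) → (p3 → p2)))=T] refutes=False
  v=0110: Γ:[] Δ:[((p3 → (p1 → p2)) → ((p3 → p0) → (p3 → p2)))=T] refutes=False
  v=0111: Γ:[] Δ:[((p3 → (p1 → p2)) → ((p3 → p0) → (p3 → p2)))=T] refutes=False
  v=1000: Γ:[] Δ:[((p3 → (p1 → p2)) → ((p3 → p0) → (p3 → p2)))=T] refutes=False
  v=1001: Γ:[] Δ:[((p3 → (p1 → p2)) → ((p3 → p0) → (p3 → p2)))=F] refutes=True  ← countermodel

Result: [1, 0, 0, 1]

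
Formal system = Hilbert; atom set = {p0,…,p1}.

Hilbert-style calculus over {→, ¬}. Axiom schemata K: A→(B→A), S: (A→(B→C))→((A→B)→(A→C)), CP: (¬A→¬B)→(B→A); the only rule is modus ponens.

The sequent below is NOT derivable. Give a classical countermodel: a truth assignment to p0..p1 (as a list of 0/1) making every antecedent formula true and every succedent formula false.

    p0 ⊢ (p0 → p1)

Truth-table refutation:
  v=00: Γ:[p0=F] Δ:[(p0 → p1)=T] refutes=False
  v=01: Γ:[p0=F] Δ:[(p0 → p1)=T] refutes=False
  v=10: Γ:[p0=T] Δ:[(p0 → p1)=F] refutes=True  ← countermodel

Result: [1, 0]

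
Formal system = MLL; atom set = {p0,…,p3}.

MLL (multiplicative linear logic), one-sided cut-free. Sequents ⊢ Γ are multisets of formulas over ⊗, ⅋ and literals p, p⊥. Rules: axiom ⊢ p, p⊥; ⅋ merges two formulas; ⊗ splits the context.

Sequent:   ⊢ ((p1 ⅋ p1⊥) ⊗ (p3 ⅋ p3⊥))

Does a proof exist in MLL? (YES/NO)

Derivation trace:
[⊗]  ⊢ ((p1 ⅋ p1⊥) ⊗ (p3 ⅋ p3⊥))
  [⅋]  ⊢ (p1 ⅋ p1⊥)
    [Ax]  ⊢ p1, p1⊥
  [⅋]  ⊢ (p3 ⅋ p3⊥)
    [Ax]  ⊢ p3, p3⊥

Result: YES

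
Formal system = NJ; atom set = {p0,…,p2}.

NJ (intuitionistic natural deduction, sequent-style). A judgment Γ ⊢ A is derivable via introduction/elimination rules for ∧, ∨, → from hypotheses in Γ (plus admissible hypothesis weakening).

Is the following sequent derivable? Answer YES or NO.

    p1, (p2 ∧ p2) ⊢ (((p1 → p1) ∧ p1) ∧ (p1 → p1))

Derivation trace:
[∧I] p1, (p2 ∧ p2) ⊢ (((p1 → p1) ∧ p1) ∧ (p1 → p1))
  [Wk] p1, (p2 ∧ p2) ⊢ ((p1 → p1) ∧ p1)
    [∧I] p1 ⊢ ((p1 → p1) ∧ p1)
      [→I]  ⊢ (p1 → p1)
        [Ax] p1 ⊢ p1
      [Ax] p1 ⊢ p1
  [→I]  ⊢ (p1 → p1)
    [Ax] p1 ⊢ p1

Result: YES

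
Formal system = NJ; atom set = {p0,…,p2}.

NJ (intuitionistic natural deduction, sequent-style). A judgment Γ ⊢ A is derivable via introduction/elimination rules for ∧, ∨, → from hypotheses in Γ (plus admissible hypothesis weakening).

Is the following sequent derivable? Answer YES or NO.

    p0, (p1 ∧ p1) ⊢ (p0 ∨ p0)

Derivation trace:
[Wk] p0, (p1 ∧ p1) ⊢ (p0 ∨ p0)
  [∨I₂] p0 ⊢ (p0 ∨ p0)
    [Ax] p0 ⊢ p0

Result: YES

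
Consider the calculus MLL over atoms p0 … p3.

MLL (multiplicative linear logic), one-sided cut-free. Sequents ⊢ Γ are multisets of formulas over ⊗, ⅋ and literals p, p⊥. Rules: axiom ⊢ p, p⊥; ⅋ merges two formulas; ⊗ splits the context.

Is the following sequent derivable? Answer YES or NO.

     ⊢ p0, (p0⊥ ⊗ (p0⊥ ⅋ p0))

Derivation trace:
[⊗]  ⊢ p0, (p0⊥ ⊗ (p0⊥ ⅋ p0))
  [Ax]  ⊢ p0, p0⊥
  [⅋]  ⊢ (p0⊥ ⅋ p0)
    [Ax]  ⊢ p0, p0⊥

Result: YES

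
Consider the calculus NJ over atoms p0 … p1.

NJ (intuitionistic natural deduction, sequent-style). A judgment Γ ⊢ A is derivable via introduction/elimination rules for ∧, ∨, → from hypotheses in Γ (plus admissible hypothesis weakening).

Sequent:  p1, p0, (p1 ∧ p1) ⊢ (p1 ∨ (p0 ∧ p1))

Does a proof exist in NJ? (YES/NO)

Derivation trace:
[∨I₂] p1, p0, (p1 ∧ p1) ⊢ (p1 ∨ (p0 ∧ p1))
  [Wk] p1, p0, (p1 ∧ p1) ⊢ (p0 ∧ p1)
    [∧I] p1, p0 ⊢ (p0 ∧ p1)
      [Ax] p0 ⊢ p0
      [Ax] p1 ⊢ p1

Result: YES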